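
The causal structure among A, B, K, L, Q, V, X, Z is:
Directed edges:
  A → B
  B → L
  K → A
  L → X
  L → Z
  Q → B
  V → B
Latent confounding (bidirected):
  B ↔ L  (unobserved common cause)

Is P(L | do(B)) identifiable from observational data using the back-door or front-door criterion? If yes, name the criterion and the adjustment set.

P(L|do(B)): not identifiable (no BD/FD set).

desc(B)\{B}={L,X,Z}; candidates ⊆ {A,K,Q,V}.
B↔L: latent back-door arc(s) into B.
size 0: {}; under {} B still reaches {A,K,L,Q,V,X,Z} ∋ L.
size 1: {A}, {K}, {Q} …(+1); under {A} B still reaches {L,Q,V,X,Z} ∋ L.
size 2: {A,K}, {A,Q}, {A,V} …(+3); under {A,K} B still reaches {L,Q,V,X,Z} ∋ L.
B↔L cannot be blocked by any observed set — no back-door set.
No mediator lies on a directed B→…→L path.
Neither criterion identifies P(L|do(B)) in this graph.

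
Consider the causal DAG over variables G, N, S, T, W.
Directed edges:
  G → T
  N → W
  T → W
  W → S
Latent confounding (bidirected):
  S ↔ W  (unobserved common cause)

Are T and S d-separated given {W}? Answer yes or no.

Bayes-Ball from T | {W} reaches {G,N,S}.
S ∈ reach(T|{W}) ⇒ T ⊥̸ S | {W}.

No — T and S are d-connected given {W}.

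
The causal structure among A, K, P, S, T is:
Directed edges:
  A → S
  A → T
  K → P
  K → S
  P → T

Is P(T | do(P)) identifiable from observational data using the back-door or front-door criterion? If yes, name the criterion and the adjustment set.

P(T|do(P)): backdoor, adjust for ∅.

desc(P)\{P}={T}; candidates ⊆ {A,K,S}.
∅: P⊥T given ∅ in G with P→· removed — back-door holds.
P(T|do(P)) = P(T|P) — no adjustment needed.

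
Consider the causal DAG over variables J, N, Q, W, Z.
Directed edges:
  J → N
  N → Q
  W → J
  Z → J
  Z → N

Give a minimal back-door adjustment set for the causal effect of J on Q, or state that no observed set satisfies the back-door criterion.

J→Q: minimal back-door set {Z}.

desc(J)\{J}={N,Q}; candidates ⊆ {W,Z}.
size 0: {}; under {} J still reaches {N,Q,W,Z} ∋ Q.
{Z}: J⊥Q given {Z} in G with J→· removed — back-door holds.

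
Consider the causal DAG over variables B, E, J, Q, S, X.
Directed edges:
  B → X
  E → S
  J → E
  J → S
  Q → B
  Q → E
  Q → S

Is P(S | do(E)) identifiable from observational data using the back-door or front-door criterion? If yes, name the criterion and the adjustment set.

desc(E)\{E}={S}; candidates ⊆ {B,J,Q,X}.
size 0: {}; under {} E still reaches {B,J,Q,S,X} ∋ S.
size 1: {B}, {J}, {Q} …(+1); under {B} E still reaches {J,Q,S} ∋ S.
{J,Q}: E⊥S given {J,Q} in G with E→· removed — back-door holds.
P(S|do(E)) = Σ_{J,Q} P(S|E,J,Q)·P(J,Q).

P(S|do(E)): backdoor, adjust for {J, Q}.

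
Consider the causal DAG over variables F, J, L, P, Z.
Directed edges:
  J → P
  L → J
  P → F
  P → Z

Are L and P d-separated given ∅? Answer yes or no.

No — L and P are d-connected given ∅.

Bayes-Ball from L | ∅ reaches {F,J,P,Z}.
P ∈ reach(L|∅) ⇒ L ⊥̸ P | ∅.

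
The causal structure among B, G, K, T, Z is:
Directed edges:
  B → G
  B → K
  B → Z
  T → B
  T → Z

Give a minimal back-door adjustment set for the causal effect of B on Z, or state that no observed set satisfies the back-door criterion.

B→Z: minimal back-door set {T}.

desc(B)\{B}={G,K,Z}; candidates ⊆ {T}.
size 0: {}; under {} B still reaches {T,Z} ∋ Z.
{T}: B⊥Z given {T} in G with B→· removed — back-door holds.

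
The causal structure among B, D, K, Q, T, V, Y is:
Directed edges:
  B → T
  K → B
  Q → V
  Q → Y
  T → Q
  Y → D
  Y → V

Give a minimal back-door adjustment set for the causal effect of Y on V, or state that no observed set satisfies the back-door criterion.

desc(Y)\{Y}={D,V}; candidates ⊆ {B,K,Q,T}.
size 0: {}; under {} Y still reaches {B,K,Q,T,V} ∋ V.
{Q}: Y⊥V given {Q} in G with Y→· removed — back-door holds.

Y→V: minimal back-door set {Q}.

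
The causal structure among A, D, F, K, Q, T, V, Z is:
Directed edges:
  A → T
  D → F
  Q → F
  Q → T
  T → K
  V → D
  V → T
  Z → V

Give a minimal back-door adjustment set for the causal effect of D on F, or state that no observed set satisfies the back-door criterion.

D→F: minimal back-door set ∅.

desc(D)\{D}={F}; candidates ⊆ {A,K,Q,T,V,Z}.
∅: D⊥F given ∅ in G with D→· removed — back-door holds.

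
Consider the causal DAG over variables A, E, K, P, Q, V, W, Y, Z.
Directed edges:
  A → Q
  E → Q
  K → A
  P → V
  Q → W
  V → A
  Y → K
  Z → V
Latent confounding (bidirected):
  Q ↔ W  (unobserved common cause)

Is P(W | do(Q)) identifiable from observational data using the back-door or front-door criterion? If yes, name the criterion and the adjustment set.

P(W|do(Q)): not identifiable (no BD/FD set).

desc(Q)\{Q}={W}; candidates ⊆ {A,E,K,P,V,Y,Z}.
Q↔W: latent back-door arc(s) into Q.
size 0: {}; under {} Q still reaches {A,E,K,P,V,W,Y,Z} ∋ W.
size 1: {A}, {E}, {K} …(+4); under {A} Q still reaches {E,W} ∋ W.
size 2: {A,E}, {A,K}, {A,P} …(+18); under {A,E} Q still reaches {W} ∋ W.
Q↔W cannot be blocked by any observed set — no back-door set.
No mediator lies on a directed Q→…→W path.
Neither criterion identifies P(W|do(Q)) in this graph.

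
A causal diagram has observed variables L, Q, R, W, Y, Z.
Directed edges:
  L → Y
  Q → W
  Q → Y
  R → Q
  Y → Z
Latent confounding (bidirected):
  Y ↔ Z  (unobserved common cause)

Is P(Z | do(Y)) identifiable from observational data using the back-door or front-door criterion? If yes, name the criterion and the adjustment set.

P(Z|do(Y)): not identifiable (no BD/FD set).

desc(Y)\{Y}={Z}; candidates ⊆ {L,Q,R,W}.
Y↔Z: latent back-door arc(s) into Y.
size 0: {}; under {} Y still reaches {L,Q,R,W,Z} ∋ Z.
size 1: {L}, {Q}, {R} …(+1); under {L} Y still reaches {Q,R,W,Z} ∋ Z.
size 2: {L,Q}, {L,R}, {L,W} …(+3); under {L,Q} Y still reaches {Z} ∋ Z.
Y↔Z cannot be blocked by any observed set — no back-door set.
No mediator lies on a directed Y→…→Z path.
Neither criterion identifies P(Z|do(Y)) in this graph.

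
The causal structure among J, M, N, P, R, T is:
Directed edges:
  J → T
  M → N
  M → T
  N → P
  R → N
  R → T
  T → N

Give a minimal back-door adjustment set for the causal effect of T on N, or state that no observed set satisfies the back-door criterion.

T→N: minimal back-door set {M, R}.

desc(T)\{T}={N,P}; candidates ⊆ {J,M,R}.
size 0: {}; under {} T still reaches {J,M,N,P,R} ∋ N.
size 1: {J}, {M}, {R}; under {J} T still reaches {M,N,P,R} ∋ N.
{M,R}: T⊥N given {M,R} in G with T→· removed — back-door holds.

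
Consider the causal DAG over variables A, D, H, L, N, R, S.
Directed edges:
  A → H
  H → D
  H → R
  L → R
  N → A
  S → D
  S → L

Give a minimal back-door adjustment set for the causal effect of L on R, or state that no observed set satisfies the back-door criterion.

L→R: minimal back-door set ∅.

desc(L)\{L}={R}; candidates ⊆ {A,D,H,N,S}.
∅: L⊥R given ∅ in G with L→· removed — back-door holds.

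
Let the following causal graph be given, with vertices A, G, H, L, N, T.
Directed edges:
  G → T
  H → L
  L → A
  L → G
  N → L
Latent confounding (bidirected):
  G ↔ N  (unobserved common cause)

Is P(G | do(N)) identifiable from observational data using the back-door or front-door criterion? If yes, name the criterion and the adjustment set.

desc(N)\{N}={A,G,L,T}; candidates ⊆ {H}.
N↔G: latent back-door arc(s) into N.
size 0: {}; under {} N still reaches {G,T} ∋ G.
size 1: {H}; under {H} N still reaches {G,T} ∋ G.
N↔G cannot be blocked by any observed set — no back-door set.
{L}: (i) intercepts every directed N→G path; (ii) no back-door N→{L}; (iii) {N} blocks every back-door {L}→G. Front-door holds.
P(G|do(N)) = Σ_{L} P(L|N) Σ_{N'} P(G|L,N')P(N').

P(G|do(N)): frontdoor, adjust for {L}.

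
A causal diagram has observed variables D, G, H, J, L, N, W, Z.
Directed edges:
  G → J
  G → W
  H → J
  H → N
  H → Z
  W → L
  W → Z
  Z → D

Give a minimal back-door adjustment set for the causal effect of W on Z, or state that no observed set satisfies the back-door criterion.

desc(W)\{W}={D,L,Z}; candidates ⊆ {G,H,J,N}.
∅: W⊥Z given ∅ in G with W→· removed — back-door holds.

W→Z: minimal back-door set ∅.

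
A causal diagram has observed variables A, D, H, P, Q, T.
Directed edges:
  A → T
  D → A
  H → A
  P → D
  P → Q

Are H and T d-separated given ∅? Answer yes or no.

Bayes-Ball from H | ∅ reaches {A,T}.
T ∈ reach(H|∅) ⇒ H ⊥̸ T | ∅.

No — H and T are d-connected given ∅.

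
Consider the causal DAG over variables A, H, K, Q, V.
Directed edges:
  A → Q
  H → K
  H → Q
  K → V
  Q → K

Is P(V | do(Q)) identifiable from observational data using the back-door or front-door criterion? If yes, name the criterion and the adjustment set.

desc(Q)\{Q}={K,V}; candidates ⊆ {A,H}.
size 0: {}; under {} Q still reaches {A,H,K,V} ∋ V.
{H}: Q⊥V given {H} in G with Q→· removed — back-door holds.
P(V|do(Q)) = Σ_{H} P(V|Q,H)·P(H).

P(V|do(Q)): backdoor, adjust for {H}.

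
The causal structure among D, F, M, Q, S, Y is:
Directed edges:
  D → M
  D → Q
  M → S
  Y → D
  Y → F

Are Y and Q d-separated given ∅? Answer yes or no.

No — Y and Q are d-connected given ∅.

Bayes-Ball from Y | ∅ reaches {D,F,M,Q,S}.
Q ∈ reach(Y|∅) ⇒ Y ⊥̸ Q | ∅.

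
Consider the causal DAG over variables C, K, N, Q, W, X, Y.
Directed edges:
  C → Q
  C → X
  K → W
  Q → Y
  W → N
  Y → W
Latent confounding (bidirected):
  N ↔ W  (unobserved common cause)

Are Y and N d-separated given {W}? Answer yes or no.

Bayes-Ball from Y | {W} reaches {C,K,N,Q,X}.
N ∈ reach(Y|{W}) ⇒ Y ⊥̸ N | {W}.

No — Y and N are d-connected given {W}.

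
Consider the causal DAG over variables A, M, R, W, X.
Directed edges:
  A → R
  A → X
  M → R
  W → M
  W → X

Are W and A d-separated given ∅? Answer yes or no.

Yes — W ⊥ A | ∅.

Bayes-Ball from W | ∅ reaches {M,R,X}.
A ∉ reach(W|∅) ⇒ W ⊥ A | ∅.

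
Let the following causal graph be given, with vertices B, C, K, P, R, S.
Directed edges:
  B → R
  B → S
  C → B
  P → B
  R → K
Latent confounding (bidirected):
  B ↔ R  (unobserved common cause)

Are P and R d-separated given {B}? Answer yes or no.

Bayes-Ball from P | {B} reaches {C,K,R}.
R ∈ reach(P|{B}) ⇒ P ⊥̸ R | {B}.

No — P and R are d-connected given {B}.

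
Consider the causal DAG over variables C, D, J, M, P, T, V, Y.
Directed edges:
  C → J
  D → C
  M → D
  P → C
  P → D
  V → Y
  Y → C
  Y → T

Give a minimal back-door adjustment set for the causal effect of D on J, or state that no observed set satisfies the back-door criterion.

desc(D)\{D}={C,J}; candidates ⊆ {M,P,T,V,Y}.
size 0: {}; under {} D still reaches {C,J,M,P} ∋ J.
{P}: D⊥J given {P} in G with D→· removed — back-door holds.

D→J: minimal back-door set {P}.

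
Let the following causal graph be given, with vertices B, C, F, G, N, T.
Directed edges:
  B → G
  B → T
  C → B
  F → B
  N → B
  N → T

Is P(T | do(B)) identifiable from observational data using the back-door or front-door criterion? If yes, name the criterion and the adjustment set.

P(T|do(B)): backdoor, adjust for {N}.

desc(B)\{B}={G,T}; candidates ⊆ {C,F,N}.
size 0: {}; under {} B still reaches {C,F,N,T} ∋ T.
{N}: B⊥T given {N} in G with B→· removed — back-door holds.
P(T|do(B)) = Σ_{N} P(T|B,N)·P(N).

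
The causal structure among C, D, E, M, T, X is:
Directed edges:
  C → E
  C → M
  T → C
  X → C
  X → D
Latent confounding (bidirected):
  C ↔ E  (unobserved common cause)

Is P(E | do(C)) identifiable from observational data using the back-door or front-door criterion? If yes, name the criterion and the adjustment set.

desc(C)\{C}={E,M}; candidates ⊆ {D,T,X}.
C↔E: latent back-door arc(s) into C.
size 0: {}; under {} C still reaches {D,E,T,X} ∋ E.
size 1: {D}, {T}, {X}; under {D} C still reaches {E,T,X} ∋ E.
size 2: {D,T}, {D,X}, {T,X}; under {D,T} C still reaches {E,X} ∋ E.
C↔E cannot be blocked by any observed set — no back-door set.
No mediator lies on a directed C→…→E path.
Neither criterion identifies P(E|do(C)) in this graph.

P(E|do(C)): not identifiable (no BD/FD set).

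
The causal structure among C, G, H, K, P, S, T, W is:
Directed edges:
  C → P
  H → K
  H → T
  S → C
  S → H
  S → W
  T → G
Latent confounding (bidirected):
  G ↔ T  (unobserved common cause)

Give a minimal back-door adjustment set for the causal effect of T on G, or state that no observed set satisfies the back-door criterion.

T→G: no observed back-door set.

desc(T)\{T}={G}; candidates ⊆ {C,H,K,P,S,W}.
T↔G: latent back-door arc(s) into T.
size 0: {}; under {} T still reaches {C,G,H,K,P,S,W} ∋ G.
size 1: {C}, {H}, {K} …(+3); under {C} T still reaches {G,H,K,S,W} ∋ G.
size 2: {C,H}, {C,K}, {C,P} …(+12); under {C,H} T still reaches {G} ∋ G.
T↔G cannot be blocked by any observed set — no back-door set.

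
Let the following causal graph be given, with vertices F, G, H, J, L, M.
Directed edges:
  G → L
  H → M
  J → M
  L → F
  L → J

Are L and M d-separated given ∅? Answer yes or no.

Bayes-Ball from L | ∅ reaches {F,G,J,M}.
M ∈ reach(L|∅) ⇒ L ⊥̸ M | ∅.

No — L and M are d-connected given ∅.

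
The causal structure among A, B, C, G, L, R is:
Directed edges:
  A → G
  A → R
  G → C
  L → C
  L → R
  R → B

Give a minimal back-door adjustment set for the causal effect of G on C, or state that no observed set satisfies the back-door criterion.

G→C: minimal back-door set ∅.

desc(G)\{G}={C}; candidates ⊆ {A,B,L,R}.
∅: G⊥C given ∅ in G with G→· removed — back-door holds.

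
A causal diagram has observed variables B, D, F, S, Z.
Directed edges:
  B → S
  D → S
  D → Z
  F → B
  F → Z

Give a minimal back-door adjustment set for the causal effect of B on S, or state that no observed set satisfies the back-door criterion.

B→S: minimal back-door set ∅.

desc(B)\{B}={S}; candidates ⊆ {D,F,Z}.
∅: B⊥S given ∅ in G with B→· removed — back-door holds.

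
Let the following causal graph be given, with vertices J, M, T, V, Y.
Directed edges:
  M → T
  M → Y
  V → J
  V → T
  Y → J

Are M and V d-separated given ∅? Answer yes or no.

Bayes-Ball from M | ∅ reaches {J,T,Y}.
V ∉ reach(M|∅) ⇒ M ⊥ V | ∅.

Yes — M ⊥ V | ∅.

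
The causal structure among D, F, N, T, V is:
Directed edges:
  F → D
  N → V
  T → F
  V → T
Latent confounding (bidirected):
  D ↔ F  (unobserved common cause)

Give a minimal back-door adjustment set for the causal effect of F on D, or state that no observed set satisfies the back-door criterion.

F→D: no observed back-door set.

desc(F)\{F}={D}; candidates ⊆ {N,T,V}.
F↔D: latent back-door arc(s) into F.
size 0: {}; under {} F still reaches {D,N,T,V} ∋ D.
size 1: {N}, {T}, {V}; under {N} F still reaches {D,T,V} ∋ D.
size 2: {N,T}, {N,V}, {T,V}; under {N,T} F still reaches {D} ∋ D.
F↔D cannot be blocked by any observed set — no back-door set.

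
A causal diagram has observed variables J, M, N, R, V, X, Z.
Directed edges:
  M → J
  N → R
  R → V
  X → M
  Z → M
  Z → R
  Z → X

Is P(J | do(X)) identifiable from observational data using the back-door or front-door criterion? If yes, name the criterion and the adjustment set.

P(J|do(X)): backdoor, adjust for {Z}.

desc(X)\{X}={J,M}; candidates ⊆ {N,R,V,Z}.
size 0: {}; under {} X still reaches {J,M,R,V,Z} ∋ J.
{Z}: X⊥J given {Z} in G with X→· removed — back-door holds.
P(J|do(X)) = Σ_{Z} P(J|X,Z)·P(Z).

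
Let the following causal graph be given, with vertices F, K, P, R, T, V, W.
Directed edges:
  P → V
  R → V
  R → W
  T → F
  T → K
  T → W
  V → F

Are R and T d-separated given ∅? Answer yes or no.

Yes — R ⊥ T | ∅.

Bayes-Ball from R | ∅ reaches {F,V,W}.
T ∉ reach(R|∅) ⇒ R ⊥ T | ∅.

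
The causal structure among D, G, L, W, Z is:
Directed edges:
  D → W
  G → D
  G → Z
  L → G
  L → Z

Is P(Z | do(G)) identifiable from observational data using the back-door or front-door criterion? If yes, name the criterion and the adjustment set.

P(Z|do(G)): backdoor, adjust for {L}.

desc(G)\{G}={D,W,Z}; candidates ⊆ {L}.
size 0: {}; under {} G still reaches {L,Z} ∋ Z.
{L}: G⊥Z given {L} in G with G→· removed — back-door holds.
P(Z|do(G)) = Σ_{L} P(Z|G,L)·P(L).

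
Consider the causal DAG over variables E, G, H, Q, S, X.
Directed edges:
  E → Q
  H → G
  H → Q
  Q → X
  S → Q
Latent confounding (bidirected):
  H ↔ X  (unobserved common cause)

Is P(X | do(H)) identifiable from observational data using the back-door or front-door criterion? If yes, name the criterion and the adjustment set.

desc(H)\{H}={G,Q,X}; candidates ⊆ {E,S}.
H↔X: latent back-door arc(s) into H.
size 0: {}; under {} H still reaches {X} ∋ X.
size 1: {E}, {S}; under {E} H still reaches {X} ∋ X.
size 2: {E,S}; under {E,S} H still reaches {X} ∋ X.
H↔X cannot be blocked by any observed set — no back-door set.
{Q}: (i) intercepts every directed H→X path; (ii) no back-door H→{Q}; (iii) {H} blocks every back-door {Q}→X. Front-door holds.
P(X|do(H)) = Σ_{Q} P(Q|H) Σ_{H'} P(X|Q,H')P(H').

P(X|do(H)): frontdoor, adjust for {Q}.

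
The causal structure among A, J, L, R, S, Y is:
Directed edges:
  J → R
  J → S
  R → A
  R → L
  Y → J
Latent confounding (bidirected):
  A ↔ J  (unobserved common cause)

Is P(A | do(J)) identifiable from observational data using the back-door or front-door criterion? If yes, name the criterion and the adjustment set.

P(A|do(J)): frontdoor, adjust for {R}.

desc(J)\{J}={A,L,R,S}; candidates ⊆ {Y}.
J↔A: latent back-door arc(s) into J.
size 0: {}; under {} J still reaches {A,Y} ∋ A.
size 1: {Y}; under {Y} J still reaches {A} ∋ A.
J↔A cannot be blocked by any observed set — no back-door set.
{R}: (i) intercepts every directed J→A path; (ii) no back-door J→{R}; (iii) {J} blocks every back-door {R}→A. Front-door holds.
P(A|do(J)) = Σ_{R} P(R|J) Σ_{J'} P(A|R,J')P(J').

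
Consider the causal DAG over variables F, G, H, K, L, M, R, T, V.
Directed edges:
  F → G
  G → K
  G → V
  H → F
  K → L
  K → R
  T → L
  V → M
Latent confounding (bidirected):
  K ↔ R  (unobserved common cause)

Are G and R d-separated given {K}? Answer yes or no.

Bayes-Ball from G | {K} reaches {F,H,M,R,V}.
R ∈ reach(G|{K}) ⇒ G ⊥̸ R | {K}.

No — G and R are d-connected given {K}.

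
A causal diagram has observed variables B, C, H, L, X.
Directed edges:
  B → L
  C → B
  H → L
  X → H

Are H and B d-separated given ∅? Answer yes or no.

Yes — H ⊥ B | ∅.

Bayes-Ball from H | ∅ reaches {L,X}.
B ∉ reach(H|∅) ⇒ H ⊥ B | ∅.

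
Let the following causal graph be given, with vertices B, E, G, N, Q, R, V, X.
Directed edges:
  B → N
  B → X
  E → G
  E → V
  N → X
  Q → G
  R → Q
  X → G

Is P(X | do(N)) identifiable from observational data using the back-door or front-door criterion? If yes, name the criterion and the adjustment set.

desc(N)\{N}={G,X}; candidates ⊆ {B,E,Q,R,V}.
size 0: {}; under {} N still reaches {B,G,X} ∋ X.
{B}: N⊥X given {B} in G with N→· removed — back-door holds.
P(X|do(N)) = Σ_{B} P(X|N,B)·P(B).

P(X|do(N)): backdoor, adjust for {B}.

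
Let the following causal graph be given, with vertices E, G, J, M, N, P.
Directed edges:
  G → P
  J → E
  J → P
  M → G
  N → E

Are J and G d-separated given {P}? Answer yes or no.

No — J and G are d-connected given {P}.

Bayes-Ball from J | {P} reaches {E,G,M}.
G ∈ reach(J|{P}) ⇒ J ⊥̸ G | {P}.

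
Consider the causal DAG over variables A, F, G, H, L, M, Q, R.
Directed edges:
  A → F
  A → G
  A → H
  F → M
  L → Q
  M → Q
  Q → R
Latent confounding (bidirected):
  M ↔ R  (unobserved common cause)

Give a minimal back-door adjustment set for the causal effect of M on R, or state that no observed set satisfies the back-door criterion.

M→R: no observed back-door set.

desc(M)\{M}={Q,R}; candidates ⊆ {A,F,G,H,L}.
M↔R: latent back-door arc(s) into M.
size 0: {}; under {} M still reaches {A,F,G,H,R} ∋ R.
size 1: {A}, {F}, {G} …(+2); under {A} M still reaches {F,R} ∋ R.
size 2: {A,F}, {A,G}, {A,H} …(+7); under {A,F} M still reaches {R} ∋ R.
M↔R cannot be blocked by any observed set — no back-door set.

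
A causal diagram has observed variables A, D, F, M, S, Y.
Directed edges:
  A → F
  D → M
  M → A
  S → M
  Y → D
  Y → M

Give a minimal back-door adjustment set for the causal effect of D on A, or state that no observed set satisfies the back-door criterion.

D→A: minimal back-door set {Y}.

desc(D)\{D}={A,F,M}; candidates ⊆ {S,Y}.
size 0: {}; under {} D still reaches {A,F,M,Y} ∋ A.
{Y}: D⊥A given {Y} in G with D→· removed — back-door holds.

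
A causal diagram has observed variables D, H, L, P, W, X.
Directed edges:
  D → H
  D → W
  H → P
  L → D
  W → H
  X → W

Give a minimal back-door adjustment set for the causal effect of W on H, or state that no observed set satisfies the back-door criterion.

W→H: minimal back-door set {D}.

desc(W)\{W}={H,P}; candidates ⊆ {D,L,X}.
size 0: {}; under {} W still reaches {D,H,L,P,X} ∋ H.
{D}: W⊥H given {D} in G with W→· removed — back-door holds.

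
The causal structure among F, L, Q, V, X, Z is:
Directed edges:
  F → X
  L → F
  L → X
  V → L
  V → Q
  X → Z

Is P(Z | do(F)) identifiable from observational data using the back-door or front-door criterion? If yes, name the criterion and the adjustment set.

desc(F)\{F}={X,Z}; candidates ⊆ {L,Q,V}.
size 0: {}; under {} F still reaches {L,Q,V,X,Z} ∋ Z.
{L}: F⊥Z given {L} in G with F→· removed — back-door holds.
P(Z|do(F)) = Σ_{L} P(Z|F,L)·P(L).

P(Z|do(F)): backdoor, adjust for {L}.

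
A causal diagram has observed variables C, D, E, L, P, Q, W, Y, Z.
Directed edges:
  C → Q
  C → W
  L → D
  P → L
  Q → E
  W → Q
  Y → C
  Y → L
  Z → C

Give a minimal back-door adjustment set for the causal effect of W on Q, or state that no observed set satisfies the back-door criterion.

desc(W)\{W}={E,Q}; candidates ⊆ {C,D,L,P,Y,Z}.
size 0: {}; under {} W still reaches {C,D,E,L,Q,Y,Z} ∋ Q.
{C}: W⊥Q given {C} in G with W→· removed — back-door holds.

W→Q: minimal back-door set {C}.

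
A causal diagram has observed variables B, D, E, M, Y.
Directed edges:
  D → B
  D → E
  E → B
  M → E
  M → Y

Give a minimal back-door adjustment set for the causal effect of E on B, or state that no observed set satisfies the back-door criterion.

desc(E)\{E}={B}; candidates ⊆ {D,M,Y}.
size 0: {}; under {} E still reaches {B,D,M,Y} ∋ B.
{D}: E⊥B given {D} in G with E→· removed — back-door holds.

E→B: minimal back-door set {D}.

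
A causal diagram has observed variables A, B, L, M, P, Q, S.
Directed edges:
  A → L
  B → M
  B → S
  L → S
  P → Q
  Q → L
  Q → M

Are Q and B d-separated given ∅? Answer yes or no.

Yes — Q ⊥ B | ∅.

Bayes-Ball from Q | ∅ reaches {L,M,P,S}.
B ∉ reach(Q|∅) ⇒ Q ⊥ B | ∅.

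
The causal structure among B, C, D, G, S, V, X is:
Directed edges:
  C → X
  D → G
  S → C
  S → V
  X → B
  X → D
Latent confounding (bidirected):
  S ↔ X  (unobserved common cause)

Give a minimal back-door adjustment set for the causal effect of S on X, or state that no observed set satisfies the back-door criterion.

S→X: no observed back-door set.

desc(S)\{S}={B,C,D,G,V,X}; candidates ⊆ {—}.
S↔X: latent back-door arc(s) into S.
size 0: {}; under {} S still reaches {B,D,G,X} ∋ X.
S↔X cannot be blocked by any observed set — no back-door set.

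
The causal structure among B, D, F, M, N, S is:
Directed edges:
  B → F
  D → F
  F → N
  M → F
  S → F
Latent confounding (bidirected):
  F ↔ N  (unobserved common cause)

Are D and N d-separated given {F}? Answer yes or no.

No — D and N are d-connected given {F}.

Bayes-Ball from D | {F} reaches {B,M,N,S}.
N ∈ reach(D|{F}) ⇒ D ⊥̸ N | {F}.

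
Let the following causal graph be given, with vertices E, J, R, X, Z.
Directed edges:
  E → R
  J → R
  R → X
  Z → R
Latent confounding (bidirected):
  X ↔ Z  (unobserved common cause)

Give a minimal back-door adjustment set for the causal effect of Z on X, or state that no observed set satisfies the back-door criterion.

desc(Z)\{Z}={R,X}; candidates ⊆ {E,J}.
Z↔X: latent back-door arc(s) into Z.
size 0: {}; under {} Z still reaches {X} ∋ X.
size 1: {E}, {J}; under {E} Z still reaches {X} ∋ X.
size 2: {E,J}; under {E,J} Z still reaches {X} ∋ X.
Z↔X cannot be blocked by any observed set — no back-door set.

Z→X: no observed back-door set.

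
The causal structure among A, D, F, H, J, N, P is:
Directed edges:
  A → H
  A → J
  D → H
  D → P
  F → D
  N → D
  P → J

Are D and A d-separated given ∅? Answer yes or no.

Yes — D ⊥ A | ∅.

Bayes-Ball from D | ∅ reaches {F,H,J,N,P}.
A ∉ reach(D|∅) ⇒ D ⊥ A | ∅.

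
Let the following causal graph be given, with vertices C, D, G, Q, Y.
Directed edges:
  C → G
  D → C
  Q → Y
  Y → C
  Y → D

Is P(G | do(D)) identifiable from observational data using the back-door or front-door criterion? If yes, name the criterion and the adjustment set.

P(G|do(D)): backdoor, adjust for {Y}.

desc(D)\{D}={C,G}; candidates ⊆ {Q,Y}.
size 0: {}; under {} D still reaches {C,G,Q,Y} ∋ G.
{Y}: D⊥G given {Y} in G with D→· removed — back-door holds.
P(G|do(D)) = Σ_{Y} P(G|D,Y)·P(Y).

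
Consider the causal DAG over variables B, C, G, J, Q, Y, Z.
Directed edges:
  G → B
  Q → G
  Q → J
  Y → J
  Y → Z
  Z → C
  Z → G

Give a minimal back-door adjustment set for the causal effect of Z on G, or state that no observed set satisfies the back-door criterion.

Z→G: minimal back-door set ∅.

desc(Z)\{Z}={B,C,G}; candidates ⊆ {J,Q,Y}.
∅: Z⊥G given ∅ in G with Z→· removed — back-door holds.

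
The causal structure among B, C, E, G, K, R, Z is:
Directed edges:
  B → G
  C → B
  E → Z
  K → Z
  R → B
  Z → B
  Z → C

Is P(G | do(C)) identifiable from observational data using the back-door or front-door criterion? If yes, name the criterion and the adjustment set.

desc(C)\{C}={B,G}; candidates ⊆ {E,K,R,Z}.
size 0: {}; under {} C still reaches {B,E,G,K,Z} ∋ G.
{Z}: C⊥G given {Z} in G with C→· removed — back-door holds.
P(G|do(C)) = Σ_{Z} P(G|C,Z)·P(Z).

P(G|do(C)): backdoor, adjust for {Z}.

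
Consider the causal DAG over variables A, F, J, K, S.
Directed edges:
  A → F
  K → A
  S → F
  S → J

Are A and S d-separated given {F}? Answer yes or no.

No — A and S are d-connected given {F}.

Bayes-Ball from A | {F} reaches {J,K,S}.
S ∈ reach(A|{F}) ⇒ A ⊥̸ S | {F}.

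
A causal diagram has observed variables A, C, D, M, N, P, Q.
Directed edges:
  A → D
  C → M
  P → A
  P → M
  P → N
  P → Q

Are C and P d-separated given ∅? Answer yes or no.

Yes — C ⊥ P | ∅.

Bayes-Ball from C | ∅ reaches {M}.
P ∉ reach(C|∅) ⇒ C ⊥ P | ∅.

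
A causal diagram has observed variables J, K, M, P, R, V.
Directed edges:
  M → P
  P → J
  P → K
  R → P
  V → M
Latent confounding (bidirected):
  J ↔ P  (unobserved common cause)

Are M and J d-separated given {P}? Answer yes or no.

No — M and J are d-connected given {P}.

Bayes-Ball from M | {P} reaches {J,R,V}.
J ∈ reach(M|{P}) ⇒ M ⊥̸ J | {P}.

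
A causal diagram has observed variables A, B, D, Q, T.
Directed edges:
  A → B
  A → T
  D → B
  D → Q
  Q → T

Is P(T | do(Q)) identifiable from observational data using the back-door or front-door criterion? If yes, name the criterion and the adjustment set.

desc(Q)\{Q}={T}; candidates ⊆ {A,B,D}.
∅: Q⊥T given ∅ in G with Q→· removed — back-door holds.
P(T|do(Q)) = P(T|Q) — no adjustment needed.

P(T|do(Q)): backdoor, adjust for ∅.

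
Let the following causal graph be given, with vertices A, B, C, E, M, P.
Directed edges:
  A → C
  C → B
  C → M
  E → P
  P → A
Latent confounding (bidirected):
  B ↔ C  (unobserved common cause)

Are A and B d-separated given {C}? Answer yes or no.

Bayes-Ball from A | {C} reaches {B,E,P}.
B ∈ reach(A|{C}) ⇒ A ⊥̸ B | {C}.

No — A and B are d-connected given {C}.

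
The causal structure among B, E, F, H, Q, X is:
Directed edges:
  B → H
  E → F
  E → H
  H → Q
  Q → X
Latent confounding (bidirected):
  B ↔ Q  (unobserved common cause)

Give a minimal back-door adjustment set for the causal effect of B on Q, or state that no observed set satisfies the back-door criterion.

B→Q: no observed back-door set.

desc(B)\{B}={H,Q,X}; candidates ⊆ {E,F}.
B↔Q: latent back-door arc(s) into B.
size 0: {}; under {} B still reaches {Q,X} ∋ Q.
size 1: {E}, {F}; under {E} B still reaches {Q,X} ∋ Q.
size 2: {E,F}; under {E,F} B still reaches {Q,X} ∋ Q.
B↔Q cannot be blocked by any observed set — no back-door set.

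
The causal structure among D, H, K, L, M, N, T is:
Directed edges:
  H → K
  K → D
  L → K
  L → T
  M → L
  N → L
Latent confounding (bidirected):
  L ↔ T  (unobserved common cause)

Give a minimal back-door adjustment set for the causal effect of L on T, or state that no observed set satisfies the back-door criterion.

desc(L)\{L}={D,K,T}; candidates ⊆ {H,M,N}.
L↔T: latent back-door arc(s) into L.
size 0: {}; under {} L still reaches {M,N,T} ∋ T.
size 1: {H}, {M}, {N}; under {H} L still reaches {M,N,T} ∋ T.
size 2: {H,M}, {H,N}, {M,N}; under {H,M} L still reaches {N,T} ∋ T.
L↔T cannot be blocked by any observed set — no back-door set.

L→T: no observed back-door set.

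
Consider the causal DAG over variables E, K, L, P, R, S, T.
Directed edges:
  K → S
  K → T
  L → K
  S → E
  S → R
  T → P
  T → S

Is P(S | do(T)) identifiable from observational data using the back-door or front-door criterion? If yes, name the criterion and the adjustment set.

desc(T)\{T}={E,P,R,S}; candidates ⊆ {K,L}.
size 0: {}; under {} T still reaches {E,K,L,R,S} ∋ S.
{K}: T⊥S given {K} in G with T→· removed — back-door holds.
P(S|do(T)) = Σ_{K} P(S|T,K)·P(K).

P(S|do(T)): backdoor, adjust for {K}.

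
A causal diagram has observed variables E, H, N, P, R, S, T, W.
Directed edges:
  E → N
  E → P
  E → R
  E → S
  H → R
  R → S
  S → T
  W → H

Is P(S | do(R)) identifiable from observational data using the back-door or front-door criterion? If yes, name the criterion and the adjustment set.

desc(R)\{R}={S,T}; candidates ⊆ {E,H,N,P,W}.
size 0: {}; under {} R still reaches {E,H,N,P,S,T,W} ∋ S.
{E}: R⊥S given {E} in G with R→· removed — back-door holds.
P(S|do(R)) = Σ_{E} P(S|R,E)·P(E).

P(S|do(R)): backdoor, adjust for {E}.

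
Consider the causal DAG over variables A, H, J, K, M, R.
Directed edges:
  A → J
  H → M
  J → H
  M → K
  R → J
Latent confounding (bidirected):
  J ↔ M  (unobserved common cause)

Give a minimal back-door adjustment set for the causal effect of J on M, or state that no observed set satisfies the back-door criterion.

desc(J)\{J}={H,K,M}; candidates ⊆ {A,R}.
J↔M: latent back-door arc(s) into J.
size 0: {}; under {} J still reaches {A,K,M,R} ∋ M.
size 1: {A}, {R}; under {A} J still reaches {K,M,R} ∋ M.
size 2: {A,R}; under {A,R} J still reaches {K,M} ∋ M.
J↔M cannot be blocked by any observed set — no back-door set.

J→M: no observed back-door set.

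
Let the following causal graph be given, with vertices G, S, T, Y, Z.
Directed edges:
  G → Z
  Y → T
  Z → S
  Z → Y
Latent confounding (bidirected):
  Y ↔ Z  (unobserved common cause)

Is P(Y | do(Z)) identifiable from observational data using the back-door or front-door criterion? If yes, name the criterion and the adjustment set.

P(Y|do(Z)): not identifiable (no BD/FD set).

desc(Z)\{Z}={S,T,Y}; candidates ⊆ {G}.
Z↔Y: latent back-door arc(s) into Z.
size 0: {}; under {} Z still reaches {G,T,Y} ∋ Y.
size 1: {G}; under {G} Z still reaches {T,Y} ∋ Y.
Z↔Y cannot be blocked by any observed set — no back-door set.
No mediator lies on a directed Z→…→Y path.
Neither criterion identifies P(Y|do(Z)) in this graph.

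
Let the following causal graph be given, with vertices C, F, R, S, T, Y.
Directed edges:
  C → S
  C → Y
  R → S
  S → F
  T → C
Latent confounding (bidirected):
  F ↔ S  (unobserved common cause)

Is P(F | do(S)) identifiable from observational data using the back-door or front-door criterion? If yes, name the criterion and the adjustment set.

P(F|do(S)): not identifiable (no BD/FD set).

desc(S)\{S}={F}; candidates ⊆ {C,R,T,Y}.
S↔F: latent back-door arc(s) into S.
size 0: {}; under {} S still reaches {C,F,R,T,Y} ∋ F.
size 1: {C}, {R}, {T} …(+1); under {C} S still reaches {F,R} ∋ F.
size 2: {C,R}, {C,T}, {C,Y} …(+3); under {C,R} S still reaches {F} ∋ F.
S↔F cannot be blocked by any observed set — no back-door set.
No mediator lies on a directed S→…→F path.
Neither criterion identifies P(F|do(S)) in this graph.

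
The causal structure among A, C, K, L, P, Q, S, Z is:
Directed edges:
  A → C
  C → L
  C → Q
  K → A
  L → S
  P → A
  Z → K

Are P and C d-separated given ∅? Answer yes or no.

Bayes-Ball from P | ∅ reaches {A,C,L,Q,S}.
C ∈ reach(P|∅) ⇒ P ⊥̸ C | ∅.

No — P and C are d-connected given ∅.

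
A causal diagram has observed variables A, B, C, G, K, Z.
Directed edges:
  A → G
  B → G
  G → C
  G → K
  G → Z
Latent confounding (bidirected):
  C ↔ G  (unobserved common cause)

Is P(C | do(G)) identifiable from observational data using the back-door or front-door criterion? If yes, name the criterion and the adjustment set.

desc(G)\{G}={C,K,Z}; candidates ⊆ {A,B}.
G↔C: latent back-door arc(s) into G.
size 0: {}; under {} G still reaches {A,B,C} ∋ C.
size 1: {A}, {B}; under {A} G still reaches {B,C} ∋ C.
size 2: {A,B}; under {A,B} G still reaches {C} ∋ C.
G↔C cannot be blocked by any observed set — no back-door set.
No mediator lies on a directed G→…→C path.
Neither criterion identifies P(C|do(G)) in this graph.

P(C|do(G)): not identifiable (no BD/FD set).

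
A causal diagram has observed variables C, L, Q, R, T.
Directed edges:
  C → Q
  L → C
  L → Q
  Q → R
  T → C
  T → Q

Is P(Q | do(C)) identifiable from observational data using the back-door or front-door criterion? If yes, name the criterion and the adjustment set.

P(Q|do(C)): backdoor, adjust for {L, T}.

desc(C)\{C}={Q,R}; candidates ⊆ {L,T}.
size 0: {}; under {} C still reaches {L,Q,R,T} ∋ Q.
size 1: {L}, {T}; under {L} C still reaches {Q,R,T} ∋ Q.
{L,T}: C⊥Q given {L,T} in G with C→· removed — back-door holds.
P(Q|do(C)) = Σ_{L,T} P(Q|C,L,T)·P(L,T).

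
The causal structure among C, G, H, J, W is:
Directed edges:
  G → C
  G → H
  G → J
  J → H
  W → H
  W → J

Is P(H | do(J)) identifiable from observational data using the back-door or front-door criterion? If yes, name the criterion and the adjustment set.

desc(J)\{J}={H}; candidates ⊆ {C,G,W}.
size 0: {}; under {} J still reaches {C,G,H,W} ∋ H.
size 1: {C}, {G}, {W}; under {C} J still reaches {G,H,W} ∋ H.
{G,W}: J⊥H given {G,W} in G with J→· removed — back-door holds.
P(H|do(J)) = Σ_{G,W} P(H|J,G,W)·P(G,W).

P(H|do(J)): backdoor, adjust for {G, W}.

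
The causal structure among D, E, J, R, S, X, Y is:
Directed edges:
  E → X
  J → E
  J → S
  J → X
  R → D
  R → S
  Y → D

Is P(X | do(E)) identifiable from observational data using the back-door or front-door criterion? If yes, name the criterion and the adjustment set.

P(X|do(E)): backdoor, adjust for {J}.

desc(E)\{E}={X}; candidates ⊆ {D,J,R,S,Y}.
size 0: {}; under {} E still reaches {J,S,X} ∋ X.
{J}: E⊥X given {J} in G with E→· removed — back-door holds.
P(X|do(E)) = Σ_{J} P(X|E,J)·P(J).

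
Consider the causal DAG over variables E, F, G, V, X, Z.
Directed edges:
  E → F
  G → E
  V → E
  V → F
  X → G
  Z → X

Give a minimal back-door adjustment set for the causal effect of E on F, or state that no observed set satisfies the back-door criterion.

desc(E)\{E}={F}; candidates ⊆ {G,V,X,Z}.
size 0: {}; under {} E still reaches {F,G,V,X,Z} ∋ F.
{V}: E⊥F given {V} in G with E→· removed — back-door holds.

E→F: minimal back-door set {V}.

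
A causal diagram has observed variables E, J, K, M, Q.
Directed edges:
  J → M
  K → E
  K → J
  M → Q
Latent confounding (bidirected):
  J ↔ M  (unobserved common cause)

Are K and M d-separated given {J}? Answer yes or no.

Bayes-Ball from K | {J} reaches {E,M,Q}.
M ∈ reach(K|{J}) ⇒ K ⊥̸ M | {J}.

No — K and M are d-connected given {J}.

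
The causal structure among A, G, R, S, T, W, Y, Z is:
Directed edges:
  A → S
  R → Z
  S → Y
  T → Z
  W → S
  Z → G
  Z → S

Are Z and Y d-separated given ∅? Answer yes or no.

Bayes-Ball from Z | ∅ reaches {G,R,S,T,Y}.
Y ∈ reach(Z|∅) ⇒ Z ⊥̸ Y | ∅.

No — Z and Y are d-connected given ∅.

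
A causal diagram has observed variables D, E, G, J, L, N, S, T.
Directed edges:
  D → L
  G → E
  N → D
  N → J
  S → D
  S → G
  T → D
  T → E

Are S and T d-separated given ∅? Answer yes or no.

Yes — S ⊥ T | ∅.

Bayes-Ball from S | ∅ reaches {D,E,G,L}.
T ∉ reach(S|∅) ⇒ S ⊥ T | ∅.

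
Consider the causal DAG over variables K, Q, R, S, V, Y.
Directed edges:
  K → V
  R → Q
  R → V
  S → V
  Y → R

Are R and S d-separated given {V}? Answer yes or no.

Bayes-Ball from R | {V} reaches {K,Q,S,Y}.
S ∈ reach(R|{V}) ⇒ R ⊥̸ S | {V}.

No — R and S are d-connected given {V}.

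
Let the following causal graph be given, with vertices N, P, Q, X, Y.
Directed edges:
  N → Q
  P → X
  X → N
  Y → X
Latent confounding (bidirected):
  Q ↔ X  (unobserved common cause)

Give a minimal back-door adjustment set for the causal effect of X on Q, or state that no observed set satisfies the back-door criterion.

desc(X)\{X}={N,Q}; candidates ⊆ {P,Y}.
X↔Q: latent back-door arc(s) into X.
size 0: {}; under {} X still reaches {P,Q,Y} ∋ Q.
size 1: {P}, {Y}; under {P} X still reaches {Q,Y} ∋ Q.
size 2: {P,Y}; under {P,Y} X still reaches {Q} ∋ Q.
X↔Q cannot be blocked by any observed set — no back-door set.

X→Q: no observed back-door set.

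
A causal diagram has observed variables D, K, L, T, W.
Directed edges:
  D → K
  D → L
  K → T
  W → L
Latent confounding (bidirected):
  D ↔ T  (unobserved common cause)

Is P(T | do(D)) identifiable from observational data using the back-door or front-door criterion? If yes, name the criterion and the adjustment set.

desc(D)\{D}={K,L,T}; candidates ⊆ {W}.
D↔T: latent back-door arc(s) into D.
size 0: {}; under {} D still reaches {T} ∋ T.
size 1: {W}; under {W} D still reaches {T} ∋ T.
D↔T cannot be blocked by any observed set — no back-door set.
{K}: (i) intercepts every directed D→T path; (ii) no back-door D→{K}; (iii) {D} blocks every back-door {K}→T. Front-door holds.
P(T|do(D)) = Σ_{K} P(K|D) Σ_{D'} P(T|K,D')P(D').

P(T|do(D)): frontdoor, adjust for {K}.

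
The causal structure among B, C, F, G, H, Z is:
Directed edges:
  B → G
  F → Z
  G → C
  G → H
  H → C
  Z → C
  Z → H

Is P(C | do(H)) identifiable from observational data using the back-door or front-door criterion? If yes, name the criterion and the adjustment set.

P(C|do(H)): backdoor, adjust for {G, Z}.

desc(H)\{H}={C}; candidates ⊆ {B,F,G,Z}.
size 0: {}; under {} H still reaches {B,C,F,G,Z} ∋ C.
size 1: {B}, {F}, {G} …(+1); under {B} H still reaches {C,F,G,Z} ∋ C.
{G,Z}: H⊥C given {G,Z} in G with H→· removed — back-door holds.
P(C|do(H)) = Σ_{G,Z} P(C|H,G,Z)·P(G,Z).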